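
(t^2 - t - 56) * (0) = 0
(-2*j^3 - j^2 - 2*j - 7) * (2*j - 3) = -4*j^4 + 4*j^3 - j^2 - 8*j + 21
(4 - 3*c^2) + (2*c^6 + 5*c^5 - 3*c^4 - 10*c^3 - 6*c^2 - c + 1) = 2*c^6 + 5*c^5 - 3*c^4 - 10*c^3 - 9*c^2 - c + 5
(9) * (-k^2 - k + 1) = -9*k^2 - 9*k + 9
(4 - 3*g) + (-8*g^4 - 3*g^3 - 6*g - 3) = -8*g^4 - 3*g^3 - 9*g + 1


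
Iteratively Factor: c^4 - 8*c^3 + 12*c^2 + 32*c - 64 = (c - 4)*(c^3 - 4*c^2 - 4*c + 16) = (c - 4)*(c - 2)*(c^2 - 2*c - 8) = (c - 4)*(c - 2)*(c + 2)*(c - 4)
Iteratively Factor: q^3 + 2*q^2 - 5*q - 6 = (q + 1)*(q^2 + q - 6) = (q - 2)*(q + 1)*(q + 3)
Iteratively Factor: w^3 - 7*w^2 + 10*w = (w - 2)*(w^2 - 5*w) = (w - 5)*(w - 2)*(w)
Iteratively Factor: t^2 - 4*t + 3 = (t - 3)*(t - 1)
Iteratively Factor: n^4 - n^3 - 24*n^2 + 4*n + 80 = (n + 4)*(n^3 - 5*n^2 - 4*n + 20) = (n - 5)*(n + 4)*(n^2 - 4) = (n - 5)*(n - 2)*(n + 4)*(n + 2)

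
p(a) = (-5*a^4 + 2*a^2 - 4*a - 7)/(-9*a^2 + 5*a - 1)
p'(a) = (18*a - 5)*(-5*a^4 + 2*a^2 - 4*a - 7)/(-9*a^2 + 5*a - 1)^2 + (-20*a^3 + 4*a - 4)/(-9*a^2 + 5*a - 1)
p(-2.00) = 1.51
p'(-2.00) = -1.83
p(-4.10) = 7.93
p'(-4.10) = -4.24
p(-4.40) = 9.25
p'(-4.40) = -4.58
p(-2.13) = 1.76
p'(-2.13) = -1.99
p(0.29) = 26.16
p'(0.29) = -7.91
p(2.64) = 4.88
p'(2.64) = 3.05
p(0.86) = 3.48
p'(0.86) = -6.92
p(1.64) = 2.61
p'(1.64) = 1.28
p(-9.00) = 42.08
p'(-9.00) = -9.69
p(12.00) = 83.63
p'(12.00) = 13.64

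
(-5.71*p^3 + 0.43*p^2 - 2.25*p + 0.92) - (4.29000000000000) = -5.71*p^3 + 0.43*p^2 - 2.25*p - 3.37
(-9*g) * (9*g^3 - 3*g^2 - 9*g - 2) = -81*g^4 + 27*g^3 + 81*g^2 + 18*g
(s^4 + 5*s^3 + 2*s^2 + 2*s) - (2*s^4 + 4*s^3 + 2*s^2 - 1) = -s^4 + s^3 + 2*s + 1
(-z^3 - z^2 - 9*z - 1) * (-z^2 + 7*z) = z^5 - 6*z^4 + 2*z^3 - 62*z^2 - 7*z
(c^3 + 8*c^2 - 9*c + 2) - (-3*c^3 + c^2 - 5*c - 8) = 4*c^3 + 7*c^2 - 4*c + 10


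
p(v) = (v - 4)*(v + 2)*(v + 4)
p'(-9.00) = 191.00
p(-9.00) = -455.00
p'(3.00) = 23.00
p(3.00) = -35.00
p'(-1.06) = -16.87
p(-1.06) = -13.98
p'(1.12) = -7.76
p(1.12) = -46.01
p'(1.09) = -8.08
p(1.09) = -45.77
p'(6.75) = 147.69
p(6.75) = 258.67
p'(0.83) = -10.61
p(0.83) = -43.33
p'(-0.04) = -16.16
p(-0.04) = -31.36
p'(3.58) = 36.77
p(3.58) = -17.76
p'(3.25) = 28.69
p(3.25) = -28.55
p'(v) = (v - 4)*(v + 2) + (v - 4)*(v + 4) + (v + 2)*(v + 4) = 3*v^2 + 4*v - 16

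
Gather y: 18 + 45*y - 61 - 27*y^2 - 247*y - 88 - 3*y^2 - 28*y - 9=-30*y^2 - 230*y - 140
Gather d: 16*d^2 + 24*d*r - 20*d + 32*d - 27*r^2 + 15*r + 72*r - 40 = 16*d^2 + d*(24*r + 12) - 27*r^2 + 87*r - 40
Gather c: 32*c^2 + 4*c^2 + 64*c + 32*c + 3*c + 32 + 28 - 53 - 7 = 36*c^2 + 99*c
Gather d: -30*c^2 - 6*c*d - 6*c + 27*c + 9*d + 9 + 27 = -30*c^2 + 21*c + d*(9 - 6*c) + 36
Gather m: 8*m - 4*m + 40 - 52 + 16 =4*m + 4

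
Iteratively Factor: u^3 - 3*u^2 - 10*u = (u)*(u^2 - 3*u - 10) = u*(u + 2)*(u - 5)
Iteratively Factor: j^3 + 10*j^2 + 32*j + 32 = (j + 2)*(j^2 + 8*j + 16) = (j + 2)*(j + 4)*(j + 4)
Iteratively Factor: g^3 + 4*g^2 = (g)*(g^2 + 4*g) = g*(g + 4)*(g)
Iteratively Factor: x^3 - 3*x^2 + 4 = (x - 2)*(x^2 - x - 2) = (x - 2)*(x + 1)*(x - 2)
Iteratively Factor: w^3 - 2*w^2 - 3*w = (w + 1)*(w^2 - 3*w) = w*(w + 1)*(w - 3)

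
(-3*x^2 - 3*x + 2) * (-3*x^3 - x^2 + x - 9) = 9*x^5 + 12*x^4 - 6*x^3 + 22*x^2 + 29*x - 18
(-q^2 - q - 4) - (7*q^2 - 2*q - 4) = -8*q^2 + q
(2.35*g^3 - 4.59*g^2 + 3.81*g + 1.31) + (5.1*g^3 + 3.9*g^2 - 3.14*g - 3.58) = 7.45*g^3 - 0.69*g^2 + 0.67*g - 2.27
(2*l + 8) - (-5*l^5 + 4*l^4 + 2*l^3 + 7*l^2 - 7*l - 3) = 5*l^5 - 4*l^4 - 2*l^3 - 7*l^2 + 9*l + 11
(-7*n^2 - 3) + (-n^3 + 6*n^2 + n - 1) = -n^3 - n^2 + n - 4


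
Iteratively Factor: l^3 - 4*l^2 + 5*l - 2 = (l - 1)*(l^2 - 3*l + 2) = (l - 2)*(l - 1)*(l - 1)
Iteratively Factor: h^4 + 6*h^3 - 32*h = (h + 4)*(h^3 + 2*h^2 - 8*h) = (h - 2)*(h + 4)*(h^2 + 4*h) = h*(h - 2)*(h + 4)*(h + 4)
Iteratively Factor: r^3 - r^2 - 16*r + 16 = (r + 4)*(r^2 - 5*r + 4) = (r - 4)*(r + 4)*(r - 1)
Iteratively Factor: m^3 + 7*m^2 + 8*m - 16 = (m + 4)*(m^2 + 3*m - 4) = (m + 4)^2*(m - 1)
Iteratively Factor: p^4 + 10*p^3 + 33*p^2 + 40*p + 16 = (p + 4)*(p^3 + 6*p^2 + 9*p + 4) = (p + 4)^2*(p^2 + 2*p + 1) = (p + 1)*(p + 4)^2*(p + 1)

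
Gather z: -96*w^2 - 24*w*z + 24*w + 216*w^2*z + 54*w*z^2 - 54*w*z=-96*w^2 + 54*w*z^2 + 24*w + z*(216*w^2 - 78*w)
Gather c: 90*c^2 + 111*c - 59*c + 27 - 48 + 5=90*c^2 + 52*c - 16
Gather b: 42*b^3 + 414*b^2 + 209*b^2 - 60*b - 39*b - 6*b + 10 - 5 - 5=42*b^3 + 623*b^2 - 105*b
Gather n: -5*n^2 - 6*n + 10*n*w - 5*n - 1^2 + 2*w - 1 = -5*n^2 + n*(10*w - 11) + 2*w - 2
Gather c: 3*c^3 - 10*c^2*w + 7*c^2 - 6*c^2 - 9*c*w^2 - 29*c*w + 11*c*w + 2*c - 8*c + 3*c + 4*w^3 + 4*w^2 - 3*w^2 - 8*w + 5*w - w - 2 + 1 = 3*c^3 + c^2*(1 - 10*w) + c*(-9*w^2 - 18*w - 3) + 4*w^3 + w^2 - 4*w - 1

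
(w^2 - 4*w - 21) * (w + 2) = w^3 - 2*w^2 - 29*w - 42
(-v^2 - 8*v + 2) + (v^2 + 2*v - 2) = -6*v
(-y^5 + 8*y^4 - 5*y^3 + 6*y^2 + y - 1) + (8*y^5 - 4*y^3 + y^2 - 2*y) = 7*y^5 + 8*y^4 - 9*y^3 + 7*y^2 - y - 1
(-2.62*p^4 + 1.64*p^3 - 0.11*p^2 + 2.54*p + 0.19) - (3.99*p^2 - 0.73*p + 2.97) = -2.62*p^4 + 1.64*p^3 - 4.1*p^2 + 3.27*p - 2.78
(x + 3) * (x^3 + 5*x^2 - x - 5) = x^4 + 8*x^3 + 14*x^2 - 8*x - 15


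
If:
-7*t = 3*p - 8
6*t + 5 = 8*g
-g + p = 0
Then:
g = 83/74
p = 83/74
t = 49/74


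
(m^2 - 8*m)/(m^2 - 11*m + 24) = m/(m - 3)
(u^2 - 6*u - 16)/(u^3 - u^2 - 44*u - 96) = (u + 2)/(u^2 + 7*u + 12)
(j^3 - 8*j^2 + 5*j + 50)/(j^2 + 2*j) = j - 10 + 25/j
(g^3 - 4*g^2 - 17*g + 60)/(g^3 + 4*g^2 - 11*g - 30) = (g^2 - g - 20)/(g^2 + 7*g + 10)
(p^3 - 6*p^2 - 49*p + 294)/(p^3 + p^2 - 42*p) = (p - 7)/p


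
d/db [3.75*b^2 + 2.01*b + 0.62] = 7.5*b + 2.01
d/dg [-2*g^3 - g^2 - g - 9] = -6*g^2 - 2*g - 1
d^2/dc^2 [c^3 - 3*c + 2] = 6*c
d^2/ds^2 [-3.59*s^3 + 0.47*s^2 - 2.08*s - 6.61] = 0.94 - 21.54*s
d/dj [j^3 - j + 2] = 3*j^2 - 1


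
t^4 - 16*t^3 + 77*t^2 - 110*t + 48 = (t - 8)*(t - 6)*(t - 1)^2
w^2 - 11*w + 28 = (w - 7)*(w - 4)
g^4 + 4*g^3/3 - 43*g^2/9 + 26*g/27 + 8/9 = (g - 4/3)*(g - 2/3)*(g + 1/3)*(g + 3)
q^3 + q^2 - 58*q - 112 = (q - 8)*(q + 2)*(q + 7)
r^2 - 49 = (r - 7)*(r + 7)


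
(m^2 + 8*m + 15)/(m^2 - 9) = (m + 5)/(m - 3)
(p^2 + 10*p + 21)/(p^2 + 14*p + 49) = (p + 3)/(p + 7)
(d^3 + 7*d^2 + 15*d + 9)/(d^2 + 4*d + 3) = d + 3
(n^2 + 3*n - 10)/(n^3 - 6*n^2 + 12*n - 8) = (n + 5)/(n^2 - 4*n + 4)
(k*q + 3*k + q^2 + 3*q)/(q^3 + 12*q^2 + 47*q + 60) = (k + q)/(q^2 + 9*q + 20)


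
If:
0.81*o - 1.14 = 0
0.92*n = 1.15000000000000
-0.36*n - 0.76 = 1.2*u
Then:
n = 1.25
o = 1.41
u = -1.01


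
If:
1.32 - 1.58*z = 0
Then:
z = 0.84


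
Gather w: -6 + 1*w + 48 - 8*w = 42 - 7*w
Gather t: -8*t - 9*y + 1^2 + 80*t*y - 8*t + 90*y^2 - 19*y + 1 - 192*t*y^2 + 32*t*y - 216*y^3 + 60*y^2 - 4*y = t*(-192*y^2 + 112*y - 16) - 216*y^3 + 150*y^2 - 32*y + 2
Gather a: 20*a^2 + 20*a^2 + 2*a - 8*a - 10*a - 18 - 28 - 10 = 40*a^2 - 16*a - 56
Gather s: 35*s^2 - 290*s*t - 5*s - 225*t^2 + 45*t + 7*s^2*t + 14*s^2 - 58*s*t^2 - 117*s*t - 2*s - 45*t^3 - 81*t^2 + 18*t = s^2*(7*t + 49) + s*(-58*t^2 - 407*t - 7) - 45*t^3 - 306*t^2 + 63*t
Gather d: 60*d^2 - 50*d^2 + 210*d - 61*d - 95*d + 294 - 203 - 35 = 10*d^2 + 54*d + 56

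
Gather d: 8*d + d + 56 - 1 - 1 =9*d + 54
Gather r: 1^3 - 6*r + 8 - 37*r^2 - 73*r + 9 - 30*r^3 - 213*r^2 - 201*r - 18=-30*r^3 - 250*r^2 - 280*r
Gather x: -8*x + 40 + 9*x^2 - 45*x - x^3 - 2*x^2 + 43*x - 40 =-x^3 + 7*x^2 - 10*x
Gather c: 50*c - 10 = 50*c - 10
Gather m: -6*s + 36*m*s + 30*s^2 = 36*m*s + 30*s^2 - 6*s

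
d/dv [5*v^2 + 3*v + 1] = 10*v + 3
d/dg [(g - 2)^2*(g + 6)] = (g - 2)*(3*g + 10)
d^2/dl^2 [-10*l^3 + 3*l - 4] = -60*l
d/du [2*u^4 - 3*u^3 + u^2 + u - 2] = 8*u^3 - 9*u^2 + 2*u + 1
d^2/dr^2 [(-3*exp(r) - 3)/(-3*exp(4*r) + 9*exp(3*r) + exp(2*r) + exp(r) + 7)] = (243*exp(8*r) - 459*exp(7*r) - 909*exp(6*r) + 2241*exp(5*r) + 1587*exp(4*r) - 1386*exp(3*r) - 1818*exp(2*r) - 102*exp(r) + 126)*exp(r)/(27*exp(12*r) - 243*exp(11*r) + 702*exp(10*r) - 594*exp(9*r) - 261*exp(8*r) + 882*exp(7*r) - 1621*exp(6*r) - 282*exp(5*r) + 39*exp(4*r) - 1366*exp(3*r) - 168*exp(2*r) - 147*exp(r) - 343)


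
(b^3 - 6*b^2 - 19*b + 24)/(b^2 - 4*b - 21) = (b^2 - 9*b + 8)/(b - 7)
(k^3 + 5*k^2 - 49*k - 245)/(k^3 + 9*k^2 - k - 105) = (k - 7)/(k - 3)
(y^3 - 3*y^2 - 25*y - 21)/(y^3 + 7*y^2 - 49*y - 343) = (y^2 + 4*y + 3)/(y^2 + 14*y + 49)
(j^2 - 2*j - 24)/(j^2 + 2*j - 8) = (j - 6)/(j - 2)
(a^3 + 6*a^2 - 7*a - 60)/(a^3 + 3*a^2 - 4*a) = (a^2 + 2*a - 15)/(a*(a - 1))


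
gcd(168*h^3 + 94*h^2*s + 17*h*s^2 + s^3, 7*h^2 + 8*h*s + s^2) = 7*h + s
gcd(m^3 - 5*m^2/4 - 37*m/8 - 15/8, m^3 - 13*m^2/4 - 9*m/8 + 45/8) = m^2 - 7*m/4 - 15/4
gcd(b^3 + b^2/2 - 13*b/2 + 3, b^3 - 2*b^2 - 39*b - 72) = b + 3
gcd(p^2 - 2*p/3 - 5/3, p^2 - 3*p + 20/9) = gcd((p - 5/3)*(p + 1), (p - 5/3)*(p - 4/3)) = p - 5/3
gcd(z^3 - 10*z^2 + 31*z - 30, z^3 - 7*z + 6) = z - 2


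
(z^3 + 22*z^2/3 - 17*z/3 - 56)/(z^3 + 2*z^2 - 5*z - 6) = (z^2 + 13*z/3 - 56/3)/(z^2 - z - 2)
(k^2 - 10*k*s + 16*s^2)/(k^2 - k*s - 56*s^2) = (k - 2*s)/(k + 7*s)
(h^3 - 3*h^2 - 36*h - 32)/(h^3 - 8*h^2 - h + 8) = (h + 4)/(h - 1)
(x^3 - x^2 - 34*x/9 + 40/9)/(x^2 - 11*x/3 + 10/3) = (3*x^2 + 2*x - 8)/(3*(x - 2))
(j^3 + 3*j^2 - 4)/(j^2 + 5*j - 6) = (j^2 + 4*j + 4)/(j + 6)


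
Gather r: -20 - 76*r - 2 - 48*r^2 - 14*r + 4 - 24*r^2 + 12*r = -72*r^2 - 78*r - 18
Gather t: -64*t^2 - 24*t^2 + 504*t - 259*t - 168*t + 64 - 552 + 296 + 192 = -88*t^2 + 77*t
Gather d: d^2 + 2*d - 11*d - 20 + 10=d^2 - 9*d - 10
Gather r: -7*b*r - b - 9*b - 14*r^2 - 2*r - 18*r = -10*b - 14*r^2 + r*(-7*b - 20)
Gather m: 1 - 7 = -6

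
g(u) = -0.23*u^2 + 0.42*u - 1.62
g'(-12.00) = 5.94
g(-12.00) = -39.78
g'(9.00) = -3.72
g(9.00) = -16.47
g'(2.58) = -0.77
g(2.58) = -2.07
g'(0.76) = 0.07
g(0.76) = -1.43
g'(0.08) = 0.38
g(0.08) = -1.59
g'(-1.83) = 1.26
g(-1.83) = -3.16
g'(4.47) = -1.64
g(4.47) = -4.34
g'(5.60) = -2.16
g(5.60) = -6.48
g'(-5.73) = 3.06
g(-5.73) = -11.58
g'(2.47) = -0.72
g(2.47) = -1.99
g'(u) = 0.42 - 0.46*u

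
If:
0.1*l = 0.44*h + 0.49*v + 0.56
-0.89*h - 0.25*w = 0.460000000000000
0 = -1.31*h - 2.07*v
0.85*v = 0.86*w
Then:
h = -0.63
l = 4.79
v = 0.40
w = 0.39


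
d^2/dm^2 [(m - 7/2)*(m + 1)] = 2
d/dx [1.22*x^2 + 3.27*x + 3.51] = 2.44*x + 3.27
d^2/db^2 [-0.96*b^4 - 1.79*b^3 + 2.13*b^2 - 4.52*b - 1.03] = -11.52*b^2 - 10.74*b + 4.26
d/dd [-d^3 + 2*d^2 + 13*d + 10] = -3*d^2 + 4*d + 13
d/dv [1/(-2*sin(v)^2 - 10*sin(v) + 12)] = (2*sin(v) + 5)*cos(v)/(2*(sin(v)^2 + 5*sin(v) - 6)^2)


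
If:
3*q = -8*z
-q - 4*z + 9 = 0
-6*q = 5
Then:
No Solution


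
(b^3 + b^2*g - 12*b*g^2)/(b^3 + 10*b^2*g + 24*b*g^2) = (b - 3*g)/(b + 6*g)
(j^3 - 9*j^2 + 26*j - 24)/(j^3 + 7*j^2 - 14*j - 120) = (j^2 - 5*j + 6)/(j^2 + 11*j + 30)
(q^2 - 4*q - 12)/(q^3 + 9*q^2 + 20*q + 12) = (q - 6)/(q^2 + 7*q + 6)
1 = 1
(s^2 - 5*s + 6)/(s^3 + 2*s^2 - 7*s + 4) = (s^2 - 5*s + 6)/(s^3 + 2*s^2 - 7*s + 4)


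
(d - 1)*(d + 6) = d^2 + 5*d - 6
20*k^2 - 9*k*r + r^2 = (-5*k + r)*(-4*k + r)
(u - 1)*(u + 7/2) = u^2 + 5*u/2 - 7/2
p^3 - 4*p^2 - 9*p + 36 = (p - 4)*(p - 3)*(p + 3)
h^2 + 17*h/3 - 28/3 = (h - 4/3)*(h + 7)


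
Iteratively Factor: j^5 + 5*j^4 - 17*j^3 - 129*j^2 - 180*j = (j)*(j^4 + 5*j^3 - 17*j^2 - 129*j - 180) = j*(j - 5)*(j^3 + 10*j^2 + 33*j + 36) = j*(j - 5)*(j + 3)*(j^2 + 7*j + 12) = j*(j - 5)*(j + 3)*(j + 4)*(j + 3)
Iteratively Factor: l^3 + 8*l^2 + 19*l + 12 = (l + 3)*(l^2 + 5*l + 4) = (l + 3)*(l + 4)*(l + 1)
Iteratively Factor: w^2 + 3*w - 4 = (w + 4)*(w - 1)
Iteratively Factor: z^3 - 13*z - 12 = (z + 3)*(z^2 - 3*z - 4) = (z + 1)*(z + 3)*(z - 4)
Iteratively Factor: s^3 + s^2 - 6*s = (s + 3)*(s^2 - 2*s) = s*(s + 3)*(s - 2)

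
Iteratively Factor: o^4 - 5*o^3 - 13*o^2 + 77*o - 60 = (o - 5)*(o^3 - 13*o + 12) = (o - 5)*(o + 4)*(o^2 - 4*o + 3) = (o - 5)*(o - 3)*(o + 4)*(o - 1)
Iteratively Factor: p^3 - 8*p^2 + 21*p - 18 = (p - 3)*(p^2 - 5*p + 6) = (p - 3)^2*(p - 2)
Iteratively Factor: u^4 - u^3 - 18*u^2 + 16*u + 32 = (u + 4)*(u^3 - 5*u^2 + 2*u + 8) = (u + 1)*(u + 4)*(u^2 - 6*u + 8) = (u - 2)*(u + 1)*(u + 4)*(u - 4)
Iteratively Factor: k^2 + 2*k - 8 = (k - 2)*(k + 4)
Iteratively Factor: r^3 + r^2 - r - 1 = (r + 1)*(r^2 - 1) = (r + 1)^2*(r - 1)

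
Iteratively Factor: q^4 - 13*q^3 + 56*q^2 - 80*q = (q - 4)*(q^3 - 9*q^2 + 20*q) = q*(q - 4)*(q^2 - 9*q + 20) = q*(q - 5)*(q - 4)*(q - 4)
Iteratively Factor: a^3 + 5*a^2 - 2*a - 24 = (a + 4)*(a^2 + a - 6) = (a + 3)*(a + 4)*(a - 2)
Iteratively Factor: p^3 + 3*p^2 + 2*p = (p)*(p^2 + 3*p + 2) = p*(p + 1)*(p + 2)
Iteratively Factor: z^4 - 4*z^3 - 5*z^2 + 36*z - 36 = (z - 3)*(z^3 - z^2 - 8*z + 12) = (z - 3)*(z - 2)*(z^2 + z - 6) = (z - 3)*(z - 2)*(z + 3)*(z - 2)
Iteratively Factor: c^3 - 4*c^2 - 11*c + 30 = (c + 3)*(c^2 - 7*c + 10) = (c - 2)*(c + 3)*(c - 5)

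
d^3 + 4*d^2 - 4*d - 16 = (d - 2)*(d + 2)*(d + 4)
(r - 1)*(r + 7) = r^2 + 6*r - 7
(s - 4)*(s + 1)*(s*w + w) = s^3*w - 2*s^2*w - 7*s*w - 4*w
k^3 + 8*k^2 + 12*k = k*(k + 2)*(k + 6)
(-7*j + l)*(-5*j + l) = 35*j^2 - 12*j*l + l^2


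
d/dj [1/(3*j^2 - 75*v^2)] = -2*j/(3*(j^2 - 25*v^2)^2)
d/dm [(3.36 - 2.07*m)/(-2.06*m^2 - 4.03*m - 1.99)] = (-4.2642*m^2 + 13.8432*m + 17.6601)/(4.2436*m^4 + 16.6036*m^3 + 24.4397*m^2 + 16.0394*m + 3.9601)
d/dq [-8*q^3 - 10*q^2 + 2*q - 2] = -24*q^2 - 20*q + 2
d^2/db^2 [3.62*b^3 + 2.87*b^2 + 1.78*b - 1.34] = 21.72*b + 5.74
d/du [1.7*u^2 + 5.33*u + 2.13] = 3.4*u + 5.33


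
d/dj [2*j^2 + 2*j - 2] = 4*j + 2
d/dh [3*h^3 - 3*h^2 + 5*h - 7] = 9*h^2 - 6*h + 5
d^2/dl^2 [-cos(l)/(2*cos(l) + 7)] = 7*(7*cos(l) - cos(2*l) + 3)/(2*cos(l) + 7)^3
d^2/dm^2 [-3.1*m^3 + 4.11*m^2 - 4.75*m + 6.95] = 8.22 - 18.6*m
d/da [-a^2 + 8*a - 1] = 8 - 2*a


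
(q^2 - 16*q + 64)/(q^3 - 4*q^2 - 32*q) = (q - 8)/(q*(q + 4))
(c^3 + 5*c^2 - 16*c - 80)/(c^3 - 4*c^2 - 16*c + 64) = (c + 5)/(c - 4)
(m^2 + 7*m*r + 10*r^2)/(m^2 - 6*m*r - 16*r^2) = (-m - 5*r)/(-m + 8*r)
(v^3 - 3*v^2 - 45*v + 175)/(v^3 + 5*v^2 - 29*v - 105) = (v - 5)/(v + 3)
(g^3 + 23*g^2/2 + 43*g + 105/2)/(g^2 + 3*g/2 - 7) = (g^2 + 8*g + 15)/(g - 2)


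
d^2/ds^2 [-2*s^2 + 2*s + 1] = -4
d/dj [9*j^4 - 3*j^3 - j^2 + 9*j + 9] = 36*j^3 - 9*j^2 - 2*j + 9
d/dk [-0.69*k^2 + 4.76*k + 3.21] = 4.76 - 1.38*k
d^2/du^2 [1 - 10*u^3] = -60*u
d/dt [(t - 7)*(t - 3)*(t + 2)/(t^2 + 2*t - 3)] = (t^4 + 4*t^3 - 26*t^2 - 36*t - 87)/(t^4 + 4*t^3 - 2*t^2 - 12*t + 9)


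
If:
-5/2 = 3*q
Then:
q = -5/6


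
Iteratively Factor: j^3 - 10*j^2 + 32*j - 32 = (j - 2)*(j^2 - 8*j + 16) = (j - 4)*(j - 2)*(j - 4)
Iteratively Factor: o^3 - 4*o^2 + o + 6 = (o + 1)*(o^2 - 5*o + 6) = (o - 3)*(o + 1)*(o - 2)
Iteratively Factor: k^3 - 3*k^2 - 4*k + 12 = (k - 3)*(k^2 - 4) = (k - 3)*(k + 2)*(k - 2)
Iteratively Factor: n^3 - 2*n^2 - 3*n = (n)*(n^2 - 2*n - 3) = n*(n + 1)*(n - 3)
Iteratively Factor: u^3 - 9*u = (u - 3)*(u^2 + 3*u) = (u - 3)*(u + 3)*(u)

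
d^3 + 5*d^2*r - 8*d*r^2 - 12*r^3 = (d - 2*r)*(d + r)*(d + 6*r)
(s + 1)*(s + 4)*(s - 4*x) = s^3 - 4*s^2*x + 5*s^2 - 20*s*x + 4*s - 16*x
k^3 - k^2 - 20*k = k*(k - 5)*(k + 4)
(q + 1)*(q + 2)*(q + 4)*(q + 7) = q^4 + 14*q^3 + 63*q^2 + 106*q + 56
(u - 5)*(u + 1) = u^2 - 4*u - 5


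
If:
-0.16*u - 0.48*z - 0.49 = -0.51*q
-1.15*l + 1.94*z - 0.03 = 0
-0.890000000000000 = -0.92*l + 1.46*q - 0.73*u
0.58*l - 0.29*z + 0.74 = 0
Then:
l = -1.80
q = 2.86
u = 9.21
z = -1.05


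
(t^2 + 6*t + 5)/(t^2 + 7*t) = (t^2 + 6*t + 5)/(t*(t + 7))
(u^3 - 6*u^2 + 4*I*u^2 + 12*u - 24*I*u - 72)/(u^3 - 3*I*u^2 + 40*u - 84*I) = (u - 6)/(u - 7*I)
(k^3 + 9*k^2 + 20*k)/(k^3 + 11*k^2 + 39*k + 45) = k*(k + 4)/(k^2 + 6*k + 9)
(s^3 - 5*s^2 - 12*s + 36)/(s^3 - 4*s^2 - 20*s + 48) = (s + 3)/(s + 4)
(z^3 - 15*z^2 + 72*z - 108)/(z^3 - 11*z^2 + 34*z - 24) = (z^2 - 9*z + 18)/(z^2 - 5*z + 4)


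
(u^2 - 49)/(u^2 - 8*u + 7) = (u + 7)/(u - 1)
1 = 1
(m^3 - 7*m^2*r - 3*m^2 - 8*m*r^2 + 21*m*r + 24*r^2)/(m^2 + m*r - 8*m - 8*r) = (m^2 - 8*m*r - 3*m + 24*r)/(m - 8)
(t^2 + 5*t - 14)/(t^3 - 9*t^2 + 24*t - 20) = (t + 7)/(t^2 - 7*t + 10)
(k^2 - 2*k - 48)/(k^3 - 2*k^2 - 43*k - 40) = (k + 6)/(k^2 + 6*k + 5)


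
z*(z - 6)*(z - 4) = z^3 - 10*z^2 + 24*z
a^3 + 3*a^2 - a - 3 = (a - 1)*(a + 1)*(a + 3)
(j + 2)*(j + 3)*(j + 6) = j^3 + 11*j^2 + 36*j + 36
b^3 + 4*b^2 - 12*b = b*(b - 2)*(b + 6)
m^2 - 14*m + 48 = (m - 8)*(m - 6)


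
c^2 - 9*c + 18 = (c - 6)*(c - 3)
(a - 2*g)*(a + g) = a^2 - a*g - 2*g^2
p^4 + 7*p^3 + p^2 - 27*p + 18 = (p - 1)^2*(p + 3)*(p + 6)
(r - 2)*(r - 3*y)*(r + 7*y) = r^3 + 4*r^2*y - 2*r^2 - 21*r*y^2 - 8*r*y + 42*y^2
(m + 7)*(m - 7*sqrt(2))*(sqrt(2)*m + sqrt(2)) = sqrt(2)*m^3 - 14*m^2 + 8*sqrt(2)*m^2 - 112*m + 7*sqrt(2)*m - 98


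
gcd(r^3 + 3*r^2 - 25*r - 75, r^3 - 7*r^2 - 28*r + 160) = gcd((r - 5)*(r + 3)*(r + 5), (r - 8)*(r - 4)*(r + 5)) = r + 5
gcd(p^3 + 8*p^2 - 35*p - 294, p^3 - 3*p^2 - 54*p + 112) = p + 7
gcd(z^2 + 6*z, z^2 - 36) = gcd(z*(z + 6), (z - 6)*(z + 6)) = z + 6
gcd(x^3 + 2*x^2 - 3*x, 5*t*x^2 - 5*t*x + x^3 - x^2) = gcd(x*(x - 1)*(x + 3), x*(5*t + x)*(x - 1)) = x^2 - x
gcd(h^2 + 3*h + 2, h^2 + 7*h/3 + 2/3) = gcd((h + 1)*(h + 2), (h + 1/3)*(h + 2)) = h + 2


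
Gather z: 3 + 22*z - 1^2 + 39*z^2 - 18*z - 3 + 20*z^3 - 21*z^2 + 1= 20*z^3 + 18*z^2 + 4*z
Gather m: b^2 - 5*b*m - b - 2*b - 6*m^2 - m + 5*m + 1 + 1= b^2 - 3*b - 6*m^2 + m*(4 - 5*b) + 2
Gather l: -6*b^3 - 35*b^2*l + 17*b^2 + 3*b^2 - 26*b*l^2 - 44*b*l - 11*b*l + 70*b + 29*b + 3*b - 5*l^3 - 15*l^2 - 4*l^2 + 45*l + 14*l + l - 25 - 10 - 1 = -6*b^3 + 20*b^2 + 102*b - 5*l^3 + l^2*(-26*b - 19) + l*(-35*b^2 - 55*b + 60) - 36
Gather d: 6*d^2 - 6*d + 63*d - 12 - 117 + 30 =6*d^2 + 57*d - 99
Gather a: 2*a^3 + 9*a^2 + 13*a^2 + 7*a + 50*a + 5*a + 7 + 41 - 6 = 2*a^3 + 22*a^2 + 62*a + 42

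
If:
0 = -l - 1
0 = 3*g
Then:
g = 0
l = -1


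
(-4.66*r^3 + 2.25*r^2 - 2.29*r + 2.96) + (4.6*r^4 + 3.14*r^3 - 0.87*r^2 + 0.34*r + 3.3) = 4.6*r^4 - 1.52*r^3 + 1.38*r^2 - 1.95*r + 6.26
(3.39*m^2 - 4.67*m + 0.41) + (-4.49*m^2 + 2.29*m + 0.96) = -1.1*m^2 - 2.38*m + 1.37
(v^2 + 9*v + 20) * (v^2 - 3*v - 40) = v^4 + 6*v^3 - 47*v^2 - 420*v - 800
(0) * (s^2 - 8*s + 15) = 0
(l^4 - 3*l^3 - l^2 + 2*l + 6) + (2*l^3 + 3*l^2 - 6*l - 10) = l^4 - l^3 + 2*l^2 - 4*l - 4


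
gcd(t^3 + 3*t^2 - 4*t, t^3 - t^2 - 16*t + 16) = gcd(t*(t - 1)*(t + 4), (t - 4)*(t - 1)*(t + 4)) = t^2 + 3*t - 4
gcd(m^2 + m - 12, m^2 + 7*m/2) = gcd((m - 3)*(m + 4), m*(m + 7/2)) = 1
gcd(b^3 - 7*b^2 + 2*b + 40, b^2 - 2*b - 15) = b - 5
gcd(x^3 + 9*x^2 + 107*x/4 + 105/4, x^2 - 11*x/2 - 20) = x + 5/2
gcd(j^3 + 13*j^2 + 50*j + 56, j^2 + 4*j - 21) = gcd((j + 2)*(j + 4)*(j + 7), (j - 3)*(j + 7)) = j + 7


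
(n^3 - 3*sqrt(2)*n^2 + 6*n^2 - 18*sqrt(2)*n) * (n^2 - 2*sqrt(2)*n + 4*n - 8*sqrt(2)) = n^5 - 5*sqrt(2)*n^4 + 10*n^4 - 50*sqrt(2)*n^3 + 36*n^3 - 120*sqrt(2)*n^2 + 120*n^2 + 288*n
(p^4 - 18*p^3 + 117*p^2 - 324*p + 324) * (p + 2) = p^5 - 16*p^4 + 81*p^3 - 90*p^2 - 324*p + 648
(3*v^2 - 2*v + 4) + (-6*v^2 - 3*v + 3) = -3*v^2 - 5*v + 7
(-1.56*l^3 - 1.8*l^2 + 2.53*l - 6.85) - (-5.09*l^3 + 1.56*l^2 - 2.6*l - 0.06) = 3.53*l^3 - 3.36*l^2 + 5.13*l - 6.79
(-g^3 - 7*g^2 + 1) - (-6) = -g^3 - 7*g^2 + 7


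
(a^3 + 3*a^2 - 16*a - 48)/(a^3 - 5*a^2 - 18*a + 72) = (a^2 - a - 12)/(a^2 - 9*a + 18)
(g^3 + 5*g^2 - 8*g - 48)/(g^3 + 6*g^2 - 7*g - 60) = (g + 4)/(g + 5)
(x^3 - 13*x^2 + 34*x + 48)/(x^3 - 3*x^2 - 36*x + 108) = (x^2 - 7*x - 8)/(x^2 + 3*x - 18)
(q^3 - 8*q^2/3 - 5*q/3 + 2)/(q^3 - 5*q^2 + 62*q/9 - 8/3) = 3*(q + 1)/(3*q - 4)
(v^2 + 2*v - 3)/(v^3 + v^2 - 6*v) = (v - 1)/(v*(v - 2))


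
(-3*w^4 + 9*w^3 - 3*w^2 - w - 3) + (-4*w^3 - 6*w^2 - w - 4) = -3*w^4 + 5*w^3 - 9*w^2 - 2*w - 7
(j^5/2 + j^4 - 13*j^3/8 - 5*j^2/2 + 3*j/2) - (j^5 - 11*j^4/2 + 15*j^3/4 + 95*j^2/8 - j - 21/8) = -j^5/2 + 13*j^4/2 - 43*j^3/8 - 115*j^2/8 + 5*j/2 + 21/8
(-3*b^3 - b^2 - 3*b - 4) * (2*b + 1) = -6*b^4 - 5*b^3 - 7*b^2 - 11*b - 4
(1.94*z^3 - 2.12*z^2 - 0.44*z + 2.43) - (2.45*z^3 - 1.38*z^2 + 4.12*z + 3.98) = -0.51*z^3 - 0.74*z^2 - 4.56*z - 1.55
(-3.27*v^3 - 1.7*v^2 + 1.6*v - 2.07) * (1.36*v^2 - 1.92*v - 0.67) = -4.4472*v^5 + 3.9664*v^4 + 7.6309*v^3 - 4.7482*v^2 + 2.9024*v + 1.3869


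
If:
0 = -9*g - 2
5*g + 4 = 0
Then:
No Solution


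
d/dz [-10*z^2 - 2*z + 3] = -20*z - 2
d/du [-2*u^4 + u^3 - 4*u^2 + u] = -8*u^3 + 3*u^2 - 8*u + 1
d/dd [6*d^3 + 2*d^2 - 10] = 2*d*(9*d + 2)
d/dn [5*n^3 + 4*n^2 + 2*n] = 15*n^2 + 8*n + 2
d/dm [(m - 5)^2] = 2*m - 10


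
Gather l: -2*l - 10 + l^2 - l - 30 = l^2 - 3*l - 40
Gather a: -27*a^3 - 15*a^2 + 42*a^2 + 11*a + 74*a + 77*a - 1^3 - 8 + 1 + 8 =-27*a^3 + 27*a^2 + 162*a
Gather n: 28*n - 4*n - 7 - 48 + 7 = 24*n - 48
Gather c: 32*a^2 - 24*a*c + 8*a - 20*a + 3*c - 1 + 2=32*a^2 - 12*a + c*(3 - 24*a) + 1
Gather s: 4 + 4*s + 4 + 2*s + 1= 6*s + 9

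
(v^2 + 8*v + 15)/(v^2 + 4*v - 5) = (v + 3)/(v - 1)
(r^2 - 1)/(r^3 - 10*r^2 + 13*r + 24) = (r - 1)/(r^2 - 11*r + 24)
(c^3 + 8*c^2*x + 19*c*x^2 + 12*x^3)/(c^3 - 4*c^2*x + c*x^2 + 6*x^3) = (c^2 + 7*c*x + 12*x^2)/(c^2 - 5*c*x + 6*x^2)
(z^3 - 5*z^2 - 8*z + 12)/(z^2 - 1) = (z^2 - 4*z - 12)/(z + 1)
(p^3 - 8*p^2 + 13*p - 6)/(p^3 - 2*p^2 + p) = (p - 6)/p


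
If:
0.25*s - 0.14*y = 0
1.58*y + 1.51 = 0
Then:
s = -0.54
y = -0.96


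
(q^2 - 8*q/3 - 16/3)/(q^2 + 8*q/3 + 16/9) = 3*(q - 4)/(3*q + 4)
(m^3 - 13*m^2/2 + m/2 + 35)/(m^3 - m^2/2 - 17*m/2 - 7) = (m - 5)/(m + 1)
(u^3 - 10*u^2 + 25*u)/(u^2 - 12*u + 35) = u*(u - 5)/(u - 7)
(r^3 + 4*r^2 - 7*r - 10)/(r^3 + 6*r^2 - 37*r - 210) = (r^2 - r - 2)/(r^2 + r - 42)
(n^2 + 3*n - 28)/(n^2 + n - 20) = (n + 7)/(n + 5)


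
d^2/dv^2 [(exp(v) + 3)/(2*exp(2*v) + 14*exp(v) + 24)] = (exp(v) - 4)*exp(v)/(2*(exp(3*v) + 12*exp(2*v) + 48*exp(v) + 64))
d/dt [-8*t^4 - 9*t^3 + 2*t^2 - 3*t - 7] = -32*t^3 - 27*t^2 + 4*t - 3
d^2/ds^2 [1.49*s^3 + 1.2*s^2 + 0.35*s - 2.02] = 8.94*s + 2.4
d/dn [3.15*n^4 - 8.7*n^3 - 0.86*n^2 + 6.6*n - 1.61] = 12.6*n^3 - 26.1*n^2 - 1.72*n + 6.6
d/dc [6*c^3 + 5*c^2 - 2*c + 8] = 18*c^2 + 10*c - 2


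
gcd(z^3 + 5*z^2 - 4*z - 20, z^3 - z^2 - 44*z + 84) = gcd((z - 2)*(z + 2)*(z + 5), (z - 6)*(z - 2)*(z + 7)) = z - 2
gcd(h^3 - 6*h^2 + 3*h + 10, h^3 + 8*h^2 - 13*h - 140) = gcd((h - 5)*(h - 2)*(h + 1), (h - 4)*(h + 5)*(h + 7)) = 1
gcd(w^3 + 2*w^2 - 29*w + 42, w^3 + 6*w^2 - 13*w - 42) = w^2 + 4*w - 21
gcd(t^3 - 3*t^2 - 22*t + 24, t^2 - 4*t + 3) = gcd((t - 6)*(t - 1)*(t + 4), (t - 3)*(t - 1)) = t - 1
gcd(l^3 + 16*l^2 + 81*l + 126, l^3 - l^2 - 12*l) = l + 3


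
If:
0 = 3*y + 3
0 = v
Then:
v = 0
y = -1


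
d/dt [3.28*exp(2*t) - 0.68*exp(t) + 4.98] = (6.56*exp(t) - 0.68)*exp(t)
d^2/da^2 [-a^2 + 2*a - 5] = -2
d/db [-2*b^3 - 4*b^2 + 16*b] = -6*b^2 - 8*b + 16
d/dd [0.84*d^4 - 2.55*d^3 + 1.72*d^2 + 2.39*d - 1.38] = 3.36*d^3 - 7.65*d^2 + 3.44*d + 2.39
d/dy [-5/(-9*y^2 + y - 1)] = 5*(1 - 18*y)/(9*y^2 - y + 1)^2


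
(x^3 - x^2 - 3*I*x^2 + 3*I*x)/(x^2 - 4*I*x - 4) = x*(-x^2 + x + 3*I*x - 3*I)/(-x^2 + 4*I*x + 4)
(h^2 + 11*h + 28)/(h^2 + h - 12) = (h + 7)/(h - 3)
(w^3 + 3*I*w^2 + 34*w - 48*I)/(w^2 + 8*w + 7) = (w^3 + 3*I*w^2 + 34*w - 48*I)/(w^2 + 8*w + 7)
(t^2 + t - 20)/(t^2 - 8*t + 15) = (t^2 + t - 20)/(t^2 - 8*t + 15)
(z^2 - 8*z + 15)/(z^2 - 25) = (z - 3)/(z + 5)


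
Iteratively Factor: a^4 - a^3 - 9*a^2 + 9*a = (a + 3)*(a^3 - 4*a^2 + 3*a) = a*(a + 3)*(a^2 - 4*a + 3) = a*(a - 1)*(a + 3)*(a - 3)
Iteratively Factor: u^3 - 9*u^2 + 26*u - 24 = (u - 4)*(u^2 - 5*u + 6) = (u - 4)*(u - 3)*(u - 2)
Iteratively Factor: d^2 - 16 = (d + 4)*(d - 4)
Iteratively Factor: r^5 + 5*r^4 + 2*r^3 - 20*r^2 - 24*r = (r + 2)*(r^4 + 3*r^3 - 4*r^2 - 12*r) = (r + 2)*(r + 3)*(r^3 - 4*r) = (r + 2)^2*(r + 3)*(r^2 - 2*r) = (r - 2)*(r + 2)^2*(r + 3)*(r)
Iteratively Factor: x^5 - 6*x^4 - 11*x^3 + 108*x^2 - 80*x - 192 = (x + 1)*(x^4 - 7*x^3 - 4*x^2 + 112*x - 192) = (x + 1)*(x + 4)*(x^3 - 11*x^2 + 40*x - 48) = (x - 4)*(x + 1)*(x + 4)*(x^2 - 7*x + 12) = (x - 4)*(x - 3)*(x + 1)*(x + 4)*(x - 4)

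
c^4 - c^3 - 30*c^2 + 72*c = c*(c - 4)*(c - 3)*(c + 6)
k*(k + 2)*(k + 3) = k^3 + 5*k^2 + 6*k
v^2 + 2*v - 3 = (v - 1)*(v + 3)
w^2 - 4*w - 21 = (w - 7)*(w + 3)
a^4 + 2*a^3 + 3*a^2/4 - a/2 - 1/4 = (a - 1/2)*(a + 1/2)*(a + 1)^2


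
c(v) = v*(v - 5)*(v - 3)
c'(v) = v*(v - 5) + v*(v - 3) + (v - 5)*(v - 3)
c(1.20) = 8.21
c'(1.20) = 0.12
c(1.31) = 8.17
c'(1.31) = -0.81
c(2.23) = 4.76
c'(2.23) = -5.76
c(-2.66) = -115.33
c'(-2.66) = 78.79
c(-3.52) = -195.54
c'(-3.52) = 108.49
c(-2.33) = -91.03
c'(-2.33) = 68.57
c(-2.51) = -103.86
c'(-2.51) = 74.06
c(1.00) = 8.00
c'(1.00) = 2.00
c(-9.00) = -1512.00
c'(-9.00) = 402.00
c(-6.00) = -594.00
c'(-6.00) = 219.00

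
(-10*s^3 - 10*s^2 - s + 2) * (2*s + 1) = -20*s^4 - 30*s^3 - 12*s^2 + 3*s + 2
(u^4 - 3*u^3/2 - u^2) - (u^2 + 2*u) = u^4 - 3*u^3/2 - 2*u^2 - 2*u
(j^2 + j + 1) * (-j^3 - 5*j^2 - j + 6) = -j^5 - 6*j^4 - 7*j^3 + 5*j + 6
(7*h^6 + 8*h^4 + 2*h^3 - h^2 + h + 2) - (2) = 7*h^6 + 8*h^4 + 2*h^3 - h^2 + h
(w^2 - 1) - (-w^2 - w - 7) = 2*w^2 + w + 6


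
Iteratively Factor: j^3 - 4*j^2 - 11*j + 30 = (j + 3)*(j^2 - 7*j + 10) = (j - 2)*(j + 3)*(j - 5)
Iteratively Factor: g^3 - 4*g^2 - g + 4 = (g - 4)*(g^2 - 1) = (g - 4)*(g - 1)*(g + 1)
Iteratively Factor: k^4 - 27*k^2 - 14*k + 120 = (k - 2)*(k^3 + 2*k^2 - 23*k - 60) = (k - 2)*(k + 3)*(k^2 - k - 20) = (k - 5)*(k - 2)*(k + 3)*(k + 4)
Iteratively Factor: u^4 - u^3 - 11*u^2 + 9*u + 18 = (u - 3)*(u^3 + 2*u^2 - 5*u - 6) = (u - 3)*(u - 2)*(u^2 + 4*u + 3) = (u - 3)*(u - 2)*(u + 3)*(u + 1)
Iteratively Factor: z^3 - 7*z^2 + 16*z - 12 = (z - 2)*(z^2 - 5*z + 6) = (z - 2)^2*(z - 3)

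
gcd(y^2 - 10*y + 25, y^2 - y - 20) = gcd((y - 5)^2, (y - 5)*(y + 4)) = y - 5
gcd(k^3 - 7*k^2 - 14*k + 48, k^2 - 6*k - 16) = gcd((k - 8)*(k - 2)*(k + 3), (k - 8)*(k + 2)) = k - 8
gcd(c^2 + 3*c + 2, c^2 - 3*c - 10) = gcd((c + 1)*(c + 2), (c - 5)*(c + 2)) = c + 2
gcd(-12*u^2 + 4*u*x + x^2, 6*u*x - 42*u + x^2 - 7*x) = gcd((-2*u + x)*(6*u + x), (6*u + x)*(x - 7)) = 6*u + x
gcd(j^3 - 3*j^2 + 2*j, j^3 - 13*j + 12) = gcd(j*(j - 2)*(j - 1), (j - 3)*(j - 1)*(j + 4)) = j - 1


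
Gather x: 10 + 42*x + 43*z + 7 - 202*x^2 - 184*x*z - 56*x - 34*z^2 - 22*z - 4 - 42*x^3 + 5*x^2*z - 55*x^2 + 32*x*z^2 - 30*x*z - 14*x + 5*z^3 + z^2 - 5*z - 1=-42*x^3 + x^2*(5*z - 257) + x*(32*z^2 - 214*z - 28) + 5*z^3 - 33*z^2 + 16*z + 12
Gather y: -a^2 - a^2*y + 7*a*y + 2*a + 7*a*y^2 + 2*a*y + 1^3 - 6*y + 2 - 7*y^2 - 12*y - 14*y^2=-a^2 + 2*a + y^2*(7*a - 21) + y*(-a^2 + 9*a - 18) + 3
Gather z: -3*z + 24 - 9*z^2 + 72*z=-9*z^2 + 69*z + 24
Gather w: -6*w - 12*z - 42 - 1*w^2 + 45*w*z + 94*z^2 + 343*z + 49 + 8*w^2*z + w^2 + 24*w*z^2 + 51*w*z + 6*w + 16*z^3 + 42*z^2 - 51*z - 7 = 8*w^2*z + w*(24*z^2 + 96*z) + 16*z^3 + 136*z^2 + 280*z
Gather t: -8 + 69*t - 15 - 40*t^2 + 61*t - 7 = -40*t^2 + 130*t - 30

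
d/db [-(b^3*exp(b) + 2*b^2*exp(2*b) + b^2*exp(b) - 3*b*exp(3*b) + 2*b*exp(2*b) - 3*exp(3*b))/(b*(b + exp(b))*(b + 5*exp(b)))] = (-b^6 - 4*b^5*exp(b) - b^5 + 2*b^4*exp(2*b) - 8*b^4*exp(b) + b^4 + 36*b^3*exp(3*b) - 14*b^3*exp(2*b) + 4*b^3*exp(b) + 15*b^2*exp(4*b) + 8*b^2*exp(3*b) - 2*b^2*exp(2*b) + 15*b*exp(4*b) - 36*b*exp(3*b) - 15*exp(4*b))*exp(b)/(b^2*(b^4 + 12*b^3*exp(b) + 46*b^2*exp(2*b) + 60*b*exp(3*b) + 25*exp(4*b)))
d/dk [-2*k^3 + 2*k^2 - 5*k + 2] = -6*k^2 + 4*k - 5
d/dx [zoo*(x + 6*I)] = zoo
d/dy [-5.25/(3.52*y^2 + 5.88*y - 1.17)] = (36.96*y + 30.87)/(3.52*y^2 + 5.88*y - 1.17)^2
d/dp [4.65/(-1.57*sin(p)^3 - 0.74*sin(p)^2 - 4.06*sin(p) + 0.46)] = (21.9015*sin(p)^2 + 6.882*sin(p) + 18.879)*cos(p)/(1.57*sin(p)^3 + 0.74*sin(p)^2 + 4.06*sin(p) - 0.46)^2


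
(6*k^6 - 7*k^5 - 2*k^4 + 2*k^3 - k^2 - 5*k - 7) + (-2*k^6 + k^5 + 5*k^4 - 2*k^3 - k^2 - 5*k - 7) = 4*k^6 - 6*k^5 + 3*k^4 - 2*k^2 - 10*k - 14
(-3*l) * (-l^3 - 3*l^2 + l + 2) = 3*l^4 + 9*l^3 - 3*l^2 - 6*l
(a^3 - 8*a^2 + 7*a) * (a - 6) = a^4 - 14*a^3 + 55*a^2 - 42*a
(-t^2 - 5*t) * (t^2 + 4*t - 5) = -t^4 - 9*t^3 - 15*t^2 + 25*t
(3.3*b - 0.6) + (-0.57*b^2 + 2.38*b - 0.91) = -0.57*b^2 + 5.68*b - 1.51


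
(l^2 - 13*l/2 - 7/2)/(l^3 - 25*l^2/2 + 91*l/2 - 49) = (2*l + 1)/(2*l^2 - 11*l + 14)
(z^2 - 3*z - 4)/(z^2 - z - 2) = (z - 4)/(z - 2)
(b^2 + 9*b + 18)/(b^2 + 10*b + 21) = (b + 6)/(b + 7)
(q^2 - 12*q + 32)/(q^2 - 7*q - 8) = (q - 4)/(q + 1)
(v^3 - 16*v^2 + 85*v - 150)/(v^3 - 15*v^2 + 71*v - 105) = (v^2 - 11*v + 30)/(v^2 - 10*v + 21)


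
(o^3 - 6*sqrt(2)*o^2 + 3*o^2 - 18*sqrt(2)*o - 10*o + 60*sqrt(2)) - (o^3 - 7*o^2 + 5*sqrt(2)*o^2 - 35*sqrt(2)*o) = -11*sqrt(2)*o^2 + 10*o^2 - 10*o + 17*sqrt(2)*o + 60*sqrt(2)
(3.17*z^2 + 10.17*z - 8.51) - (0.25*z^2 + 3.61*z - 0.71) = 2.92*z^2 + 6.56*z - 7.8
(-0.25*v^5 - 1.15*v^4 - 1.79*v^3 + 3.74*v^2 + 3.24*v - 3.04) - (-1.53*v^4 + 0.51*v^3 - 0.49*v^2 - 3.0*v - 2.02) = -0.25*v^5 + 0.38*v^4 - 2.3*v^3 + 4.23*v^2 + 6.24*v - 1.02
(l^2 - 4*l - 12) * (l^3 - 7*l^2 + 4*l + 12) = l^5 - 11*l^4 + 20*l^3 + 80*l^2 - 96*l - 144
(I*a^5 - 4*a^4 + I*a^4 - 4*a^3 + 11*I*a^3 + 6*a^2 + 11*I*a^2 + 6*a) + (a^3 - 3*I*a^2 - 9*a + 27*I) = I*a^5 - 4*a^4 + I*a^4 - 3*a^3 + 11*I*a^3 + 6*a^2 + 8*I*a^2 - 3*a + 27*I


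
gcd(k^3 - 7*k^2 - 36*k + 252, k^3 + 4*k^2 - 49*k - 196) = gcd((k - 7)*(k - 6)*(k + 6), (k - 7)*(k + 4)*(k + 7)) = k - 7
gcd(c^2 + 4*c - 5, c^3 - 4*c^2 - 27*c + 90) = c + 5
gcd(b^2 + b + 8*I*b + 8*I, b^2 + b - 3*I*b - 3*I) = b + 1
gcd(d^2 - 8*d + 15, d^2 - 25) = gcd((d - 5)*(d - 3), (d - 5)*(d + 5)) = d - 5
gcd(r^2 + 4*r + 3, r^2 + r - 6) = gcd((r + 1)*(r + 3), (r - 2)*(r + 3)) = r + 3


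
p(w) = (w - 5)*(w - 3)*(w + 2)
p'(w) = (w - 5)*(w - 3) + (w - 5)*(w + 2) + (w - 3)*(w + 2)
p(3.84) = -5.69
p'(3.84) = -2.84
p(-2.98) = -46.77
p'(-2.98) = 61.40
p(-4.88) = -224.22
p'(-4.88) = 129.00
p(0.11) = 29.82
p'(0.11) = -2.28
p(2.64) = 3.94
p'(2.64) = -11.77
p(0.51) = 28.06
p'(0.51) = -6.34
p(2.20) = 9.41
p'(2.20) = -12.88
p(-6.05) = -405.01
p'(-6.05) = 181.41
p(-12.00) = -2550.00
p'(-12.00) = 575.00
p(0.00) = 30.00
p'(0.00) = -1.00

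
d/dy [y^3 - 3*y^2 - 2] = 3*y*(y - 2)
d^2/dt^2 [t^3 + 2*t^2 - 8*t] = 6*t + 4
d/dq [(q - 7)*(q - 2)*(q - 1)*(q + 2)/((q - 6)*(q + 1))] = (2*q^5 - 23*q^4 + 56*q^3 + 97*q^2 + 20*q - 332)/(q^4 - 10*q^3 + 13*q^2 + 60*q + 36)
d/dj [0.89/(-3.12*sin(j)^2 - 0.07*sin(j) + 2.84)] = (5.5536*sin(j) + 0.0623)*cos(j)/(3.12*sin(j)^2 + 0.07*sin(j) - 2.84)^2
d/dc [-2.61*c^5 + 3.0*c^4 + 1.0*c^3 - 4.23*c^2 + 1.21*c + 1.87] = -13.05*c^4 + 12.0*c^3 + 3.0*c^2 - 8.46*c + 1.21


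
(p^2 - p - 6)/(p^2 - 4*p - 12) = (p - 3)/(p - 6)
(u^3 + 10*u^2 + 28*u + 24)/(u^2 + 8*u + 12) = u + 2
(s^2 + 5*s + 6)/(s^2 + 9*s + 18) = (s + 2)/(s + 6)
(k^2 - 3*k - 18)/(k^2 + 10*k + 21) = (k - 6)/(k + 7)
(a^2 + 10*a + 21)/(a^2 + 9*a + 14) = (a + 3)/(a + 2)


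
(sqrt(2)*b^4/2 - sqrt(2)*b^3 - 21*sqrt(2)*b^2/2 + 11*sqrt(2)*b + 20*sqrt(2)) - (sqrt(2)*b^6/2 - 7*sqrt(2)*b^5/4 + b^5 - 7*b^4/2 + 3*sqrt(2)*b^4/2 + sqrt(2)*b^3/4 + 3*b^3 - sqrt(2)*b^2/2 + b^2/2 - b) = -sqrt(2)*b^6/2 - b^5 + 7*sqrt(2)*b^5/4 - sqrt(2)*b^4 + 7*b^4/2 - 3*b^3 - 5*sqrt(2)*b^3/4 - 10*sqrt(2)*b^2 - b^2/2 + b + 11*sqrt(2)*b + 20*sqrt(2)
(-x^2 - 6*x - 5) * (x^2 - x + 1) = -x^4 - 5*x^3 - x - 5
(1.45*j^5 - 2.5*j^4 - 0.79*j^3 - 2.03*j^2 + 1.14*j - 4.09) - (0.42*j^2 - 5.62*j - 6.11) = 1.45*j^5 - 2.5*j^4 - 0.79*j^3 - 2.45*j^2 + 6.76*j + 2.02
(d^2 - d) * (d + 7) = d^3 + 6*d^2 - 7*d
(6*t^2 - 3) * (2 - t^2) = -6*t^4 + 15*t^2 - 6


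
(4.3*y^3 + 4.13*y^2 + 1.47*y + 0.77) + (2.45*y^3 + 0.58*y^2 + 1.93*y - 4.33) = 6.75*y^3 + 4.71*y^2 + 3.4*y - 3.56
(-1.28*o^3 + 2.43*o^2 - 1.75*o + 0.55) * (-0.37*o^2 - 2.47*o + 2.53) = 0.4736*o^5 + 2.2625*o^4 - 8.593*o^3 + 10.2669*o^2 - 5.786*o + 1.3915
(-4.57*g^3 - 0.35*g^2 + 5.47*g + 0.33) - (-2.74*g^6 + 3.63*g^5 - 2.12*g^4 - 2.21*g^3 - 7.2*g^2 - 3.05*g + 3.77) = 2.74*g^6 - 3.63*g^5 + 2.12*g^4 - 2.36*g^3 + 6.85*g^2 + 8.52*g - 3.44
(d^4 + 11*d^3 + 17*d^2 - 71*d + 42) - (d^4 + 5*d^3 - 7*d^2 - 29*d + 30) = 6*d^3 + 24*d^2 - 42*d + 12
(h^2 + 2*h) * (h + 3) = h^3 + 5*h^2 + 6*h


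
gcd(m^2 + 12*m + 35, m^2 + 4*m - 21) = m + 7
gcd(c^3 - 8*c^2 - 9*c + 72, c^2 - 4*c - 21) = c + 3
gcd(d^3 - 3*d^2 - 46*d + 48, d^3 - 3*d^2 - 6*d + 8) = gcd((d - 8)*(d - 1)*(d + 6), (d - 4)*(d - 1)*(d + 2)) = d - 1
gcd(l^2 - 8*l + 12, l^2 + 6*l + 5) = 1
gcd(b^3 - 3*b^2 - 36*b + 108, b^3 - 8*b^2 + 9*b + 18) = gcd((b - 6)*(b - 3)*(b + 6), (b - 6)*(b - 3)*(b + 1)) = b^2 - 9*b + 18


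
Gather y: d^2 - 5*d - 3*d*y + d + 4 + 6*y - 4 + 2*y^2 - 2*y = d^2 - 4*d + 2*y^2 + y*(4 - 3*d)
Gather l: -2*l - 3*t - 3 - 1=-2*l - 3*t - 4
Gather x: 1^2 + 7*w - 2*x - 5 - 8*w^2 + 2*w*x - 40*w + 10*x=-8*w^2 - 33*w + x*(2*w + 8) - 4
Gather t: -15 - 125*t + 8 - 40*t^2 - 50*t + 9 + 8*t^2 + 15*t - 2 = -32*t^2 - 160*t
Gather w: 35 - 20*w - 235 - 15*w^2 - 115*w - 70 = -15*w^2 - 135*w - 270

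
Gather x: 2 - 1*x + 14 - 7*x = 16 - 8*x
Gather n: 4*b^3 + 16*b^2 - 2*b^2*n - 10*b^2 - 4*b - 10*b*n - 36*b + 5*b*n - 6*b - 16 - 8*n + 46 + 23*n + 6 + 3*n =4*b^3 + 6*b^2 - 46*b + n*(-2*b^2 - 5*b + 18) + 36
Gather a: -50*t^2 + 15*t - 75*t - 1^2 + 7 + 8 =-50*t^2 - 60*t + 14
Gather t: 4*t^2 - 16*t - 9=4*t^2 - 16*t - 9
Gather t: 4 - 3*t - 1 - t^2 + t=-t^2 - 2*t + 3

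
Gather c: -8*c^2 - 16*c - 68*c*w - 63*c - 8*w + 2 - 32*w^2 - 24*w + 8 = -8*c^2 + c*(-68*w - 79) - 32*w^2 - 32*w + 10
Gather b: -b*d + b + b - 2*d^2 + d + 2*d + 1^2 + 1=b*(2 - d) - 2*d^2 + 3*d + 2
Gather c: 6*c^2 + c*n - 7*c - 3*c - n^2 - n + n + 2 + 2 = 6*c^2 + c*(n - 10) - n^2 + 4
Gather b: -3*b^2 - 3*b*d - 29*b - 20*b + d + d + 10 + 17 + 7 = -3*b^2 + b*(-3*d - 49) + 2*d + 34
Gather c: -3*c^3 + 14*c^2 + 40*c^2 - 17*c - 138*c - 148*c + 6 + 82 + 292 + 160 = -3*c^3 + 54*c^2 - 303*c + 540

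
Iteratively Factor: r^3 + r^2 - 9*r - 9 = (r + 1)*(r^2 - 9) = (r - 3)*(r + 1)*(r + 3)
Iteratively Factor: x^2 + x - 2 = (x + 2)*(x - 1)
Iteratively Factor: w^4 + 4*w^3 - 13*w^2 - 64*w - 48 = (w + 1)*(w^3 + 3*w^2 - 16*w - 48) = (w + 1)*(w + 4)*(w^2 - w - 12) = (w - 4)*(w + 1)*(w + 4)*(w + 3)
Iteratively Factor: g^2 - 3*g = (g - 3)*(g)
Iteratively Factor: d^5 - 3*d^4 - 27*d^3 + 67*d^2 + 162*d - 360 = (d + 4)*(d^4 - 7*d^3 + d^2 + 63*d - 90) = (d + 3)*(d + 4)*(d^3 - 10*d^2 + 31*d - 30) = (d - 3)*(d + 3)*(d + 4)*(d^2 - 7*d + 10) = (d - 3)*(d - 2)*(d + 3)*(d + 4)*(d - 5)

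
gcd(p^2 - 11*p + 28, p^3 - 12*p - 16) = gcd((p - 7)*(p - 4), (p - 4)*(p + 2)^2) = p - 4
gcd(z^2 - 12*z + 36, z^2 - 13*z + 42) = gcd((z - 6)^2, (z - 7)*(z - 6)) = z - 6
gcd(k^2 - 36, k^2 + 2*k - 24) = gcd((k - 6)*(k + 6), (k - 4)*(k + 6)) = k + 6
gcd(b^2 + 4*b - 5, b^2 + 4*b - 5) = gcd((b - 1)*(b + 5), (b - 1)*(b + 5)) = b^2 + 4*b - 5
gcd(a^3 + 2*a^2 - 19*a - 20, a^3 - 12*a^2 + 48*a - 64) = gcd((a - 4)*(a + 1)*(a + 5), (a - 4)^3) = a - 4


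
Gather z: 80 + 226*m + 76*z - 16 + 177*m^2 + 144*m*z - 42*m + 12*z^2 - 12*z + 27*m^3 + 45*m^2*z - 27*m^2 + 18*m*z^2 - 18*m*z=27*m^3 + 150*m^2 + 184*m + z^2*(18*m + 12) + z*(45*m^2 + 126*m + 64) + 64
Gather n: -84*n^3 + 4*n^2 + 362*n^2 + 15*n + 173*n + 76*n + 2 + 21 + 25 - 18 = -84*n^3 + 366*n^2 + 264*n + 30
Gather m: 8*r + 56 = 8*r + 56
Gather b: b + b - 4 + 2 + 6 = 2*b + 4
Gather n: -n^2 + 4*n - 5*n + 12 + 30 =-n^2 - n + 42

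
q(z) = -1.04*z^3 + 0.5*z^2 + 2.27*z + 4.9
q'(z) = -3.12*z^2 + 1.0*z + 2.27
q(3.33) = -20.40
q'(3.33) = -29.00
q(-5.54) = 184.50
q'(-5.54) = -99.03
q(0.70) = 6.38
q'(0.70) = 1.44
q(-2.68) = 22.43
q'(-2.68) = -22.82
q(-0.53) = 3.99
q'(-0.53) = 0.86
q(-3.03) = 31.54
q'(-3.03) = -29.40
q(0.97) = 6.62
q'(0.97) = 0.30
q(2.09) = 2.33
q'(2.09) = -9.27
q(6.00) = -188.12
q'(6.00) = -104.05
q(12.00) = -1692.98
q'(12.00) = -435.01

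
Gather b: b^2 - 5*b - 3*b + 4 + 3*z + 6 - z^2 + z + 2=b^2 - 8*b - z^2 + 4*z + 12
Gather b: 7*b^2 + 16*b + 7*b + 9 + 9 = 7*b^2 + 23*b + 18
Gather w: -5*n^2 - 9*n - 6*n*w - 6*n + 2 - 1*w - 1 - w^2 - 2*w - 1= -5*n^2 - 15*n - w^2 + w*(-6*n - 3)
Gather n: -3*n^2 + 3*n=-3*n^2 + 3*n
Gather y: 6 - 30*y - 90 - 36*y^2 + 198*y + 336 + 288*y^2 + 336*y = 252*y^2 + 504*y + 252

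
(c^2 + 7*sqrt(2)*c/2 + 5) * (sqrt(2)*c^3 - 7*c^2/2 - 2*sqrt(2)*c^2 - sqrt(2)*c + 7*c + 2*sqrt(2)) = sqrt(2)*c^5 - 2*sqrt(2)*c^4 + 7*c^4/2 - 33*sqrt(2)*c^3/4 - 7*c^3 - 49*c^2/2 + 33*sqrt(2)*c^2/2 - 5*sqrt(2)*c + 49*c + 10*sqrt(2)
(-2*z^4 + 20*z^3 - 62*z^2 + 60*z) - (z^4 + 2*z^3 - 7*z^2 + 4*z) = -3*z^4 + 18*z^3 - 55*z^2 + 56*z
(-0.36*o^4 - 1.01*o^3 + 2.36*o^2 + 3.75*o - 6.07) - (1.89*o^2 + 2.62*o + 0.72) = -0.36*o^4 - 1.01*o^3 + 0.47*o^2 + 1.13*o - 6.79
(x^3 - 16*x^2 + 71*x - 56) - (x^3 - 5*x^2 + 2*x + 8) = -11*x^2 + 69*x - 64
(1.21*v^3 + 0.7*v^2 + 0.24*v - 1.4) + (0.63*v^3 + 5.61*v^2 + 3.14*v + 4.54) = 1.84*v^3 + 6.31*v^2 + 3.38*v + 3.14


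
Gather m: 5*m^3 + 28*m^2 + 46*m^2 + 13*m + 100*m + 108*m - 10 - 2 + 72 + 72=5*m^3 + 74*m^2 + 221*m + 132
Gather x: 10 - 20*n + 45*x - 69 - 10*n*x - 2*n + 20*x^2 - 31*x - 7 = -22*n + 20*x^2 + x*(14 - 10*n) - 66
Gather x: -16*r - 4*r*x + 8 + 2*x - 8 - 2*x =-4*r*x - 16*r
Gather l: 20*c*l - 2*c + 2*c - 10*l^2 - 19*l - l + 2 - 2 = -10*l^2 + l*(20*c - 20)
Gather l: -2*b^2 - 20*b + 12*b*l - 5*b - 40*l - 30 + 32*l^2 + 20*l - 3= -2*b^2 - 25*b + 32*l^2 + l*(12*b - 20) - 33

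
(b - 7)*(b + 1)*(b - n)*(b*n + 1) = b^4*n - b^3*n^2 - 6*b^3*n + b^3 + 6*b^2*n^2 - 8*b^2*n - 6*b^2 + 7*b*n^2 + 6*b*n - 7*b + 7*n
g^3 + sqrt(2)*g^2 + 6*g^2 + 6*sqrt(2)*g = g*(g + 6)*(g + sqrt(2))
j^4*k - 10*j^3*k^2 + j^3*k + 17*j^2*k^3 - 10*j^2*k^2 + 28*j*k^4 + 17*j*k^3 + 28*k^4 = (j - 7*k)*(j - 4*k)*(j + k)*(j*k + k)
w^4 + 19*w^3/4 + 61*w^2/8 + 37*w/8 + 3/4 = (w + 1/4)*(w + 1)*(w + 3/2)*(w + 2)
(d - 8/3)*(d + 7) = d^2 + 13*d/3 - 56/3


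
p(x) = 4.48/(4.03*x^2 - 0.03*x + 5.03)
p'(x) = 4.48*(0.03 - 8.06*x)/(4.03*x^2 - 0.03*x + 5.03)^2 = (0.1344 - 36.1088*x)/(4.03*x^2 - 0.03*x + 5.03)^2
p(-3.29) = 0.09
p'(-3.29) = 0.05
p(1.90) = 0.23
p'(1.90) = -0.18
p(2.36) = 0.16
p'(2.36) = -0.11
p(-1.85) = 0.24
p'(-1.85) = 0.19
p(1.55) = 0.31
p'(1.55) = -0.26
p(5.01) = 0.04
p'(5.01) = -0.02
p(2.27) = 0.17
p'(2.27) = -0.12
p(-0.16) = 0.87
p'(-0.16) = 0.22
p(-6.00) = 0.03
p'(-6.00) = 0.01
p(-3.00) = 0.11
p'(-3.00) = 0.06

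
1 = 1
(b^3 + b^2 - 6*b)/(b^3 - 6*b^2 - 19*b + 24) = b*(b - 2)/(b^2 - 9*b + 8)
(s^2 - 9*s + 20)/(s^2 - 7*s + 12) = (s - 5)/(s - 3)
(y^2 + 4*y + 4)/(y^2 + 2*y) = (y + 2)/y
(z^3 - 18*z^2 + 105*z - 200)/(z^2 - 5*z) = z - 13 + 40/z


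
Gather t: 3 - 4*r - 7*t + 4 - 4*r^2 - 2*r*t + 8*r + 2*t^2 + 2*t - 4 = -4*r^2 + 4*r + 2*t^2 + t*(-2*r - 5) + 3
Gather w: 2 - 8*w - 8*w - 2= -16*w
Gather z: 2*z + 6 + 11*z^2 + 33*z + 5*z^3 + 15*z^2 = 5*z^3 + 26*z^2 + 35*z + 6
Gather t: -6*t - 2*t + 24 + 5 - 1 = 28 - 8*t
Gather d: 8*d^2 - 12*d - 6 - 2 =8*d^2 - 12*d - 8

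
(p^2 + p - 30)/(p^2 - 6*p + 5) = (p + 6)/(p - 1)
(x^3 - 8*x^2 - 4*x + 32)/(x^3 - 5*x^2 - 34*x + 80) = (x + 2)/(x + 5)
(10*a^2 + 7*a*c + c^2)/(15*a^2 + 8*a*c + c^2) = (2*a + c)/(3*a + c)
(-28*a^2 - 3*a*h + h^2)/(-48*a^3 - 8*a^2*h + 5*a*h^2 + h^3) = (7*a - h)/(12*a^2 - a*h - h^2)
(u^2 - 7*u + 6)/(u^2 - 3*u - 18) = (u - 1)/(u + 3)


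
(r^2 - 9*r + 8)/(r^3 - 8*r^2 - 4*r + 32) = (r - 1)/(r^2 - 4)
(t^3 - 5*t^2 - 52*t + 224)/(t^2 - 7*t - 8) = (t^2 + 3*t - 28)/(t + 1)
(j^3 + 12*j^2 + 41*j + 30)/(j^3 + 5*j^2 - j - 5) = (j + 6)/(j - 1)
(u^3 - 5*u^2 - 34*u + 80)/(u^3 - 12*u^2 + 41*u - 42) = (u^2 - 3*u - 40)/(u^2 - 10*u + 21)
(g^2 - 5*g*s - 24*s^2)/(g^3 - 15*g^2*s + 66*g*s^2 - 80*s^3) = (g + 3*s)/(g^2 - 7*g*s + 10*s^2)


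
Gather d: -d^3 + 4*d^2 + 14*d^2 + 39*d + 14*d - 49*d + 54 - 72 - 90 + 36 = -d^3 + 18*d^2 + 4*d - 72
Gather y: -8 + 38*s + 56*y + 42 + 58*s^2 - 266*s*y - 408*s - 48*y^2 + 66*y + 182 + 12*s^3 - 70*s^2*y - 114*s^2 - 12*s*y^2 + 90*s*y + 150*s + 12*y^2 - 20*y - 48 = 12*s^3 - 56*s^2 - 220*s + y^2*(-12*s - 36) + y*(-70*s^2 - 176*s + 102) + 168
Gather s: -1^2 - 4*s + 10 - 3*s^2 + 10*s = -3*s^2 + 6*s + 9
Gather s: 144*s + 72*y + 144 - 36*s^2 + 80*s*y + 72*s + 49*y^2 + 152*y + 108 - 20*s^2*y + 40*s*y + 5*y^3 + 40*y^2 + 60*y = s^2*(-20*y - 36) + s*(120*y + 216) + 5*y^3 + 89*y^2 + 284*y + 252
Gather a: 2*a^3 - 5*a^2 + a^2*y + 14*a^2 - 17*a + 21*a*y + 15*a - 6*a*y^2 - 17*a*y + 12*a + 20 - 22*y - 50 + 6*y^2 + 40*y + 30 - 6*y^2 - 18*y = 2*a^3 + a^2*(y + 9) + a*(-6*y^2 + 4*y + 10)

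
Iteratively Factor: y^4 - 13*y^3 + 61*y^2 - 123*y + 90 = (y - 3)*(y^3 - 10*y^2 + 31*y - 30) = (y - 5)*(y - 3)*(y^2 - 5*y + 6) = (y - 5)*(y - 3)^2*(y - 2)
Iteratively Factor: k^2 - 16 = (k - 4)*(k + 4)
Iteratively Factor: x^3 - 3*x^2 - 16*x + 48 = (x + 4)*(x^2 - 7*x + 12) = (x - 3)*(x + 4)*(x - 4)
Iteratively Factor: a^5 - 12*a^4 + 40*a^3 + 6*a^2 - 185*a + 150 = (a - 5)*(a^4 - 7*a^3 + 5*a^2 + 31*a - 30) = (a - 5)*(a - 1)*(a^3 - 6*a^2 - a + 30) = (a - 5)*(a - 3)*(a - 1)*(a^2 - 3*a - 10) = (a - 5)^2*(a - 3)*(a - 1)*(a + 2)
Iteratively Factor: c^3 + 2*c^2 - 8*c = (c)*(c^2 + 2*c - 8) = c*(c - 2)*(c + 4)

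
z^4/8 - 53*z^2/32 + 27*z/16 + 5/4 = (z/4 + 1)*(z/2 + 1/4)*(z - 5/2)*(z - 2)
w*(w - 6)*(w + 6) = w^3 - 36*w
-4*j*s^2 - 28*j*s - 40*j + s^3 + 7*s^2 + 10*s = (-4*j + s)*(s + 2)*(s + 5)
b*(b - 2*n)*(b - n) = b^3 - 3*b^2*n + 2*b*n^2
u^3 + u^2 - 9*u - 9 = (u - 3)*(u + 1)*(u + 3)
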